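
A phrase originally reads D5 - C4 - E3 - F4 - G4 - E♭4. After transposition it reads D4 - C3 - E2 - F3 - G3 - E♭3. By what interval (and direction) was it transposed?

From D5 to D4 is 8 letter names — an octave of some quality.
D4 to D5 is 12 semitones, which makes it a perfect octave; the second version is lower, so the direction is down.
Checking another pair — Eb4 → Eb3 — gives the same interval.

down a perfect octave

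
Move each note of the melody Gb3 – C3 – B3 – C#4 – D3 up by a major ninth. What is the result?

Ab4 D4 C#5 D#5 E4

Gb3 becomes Ab4
C3 becomes D4
B3 becomes C#5
C#4 becomes D#5
D3 becomes E4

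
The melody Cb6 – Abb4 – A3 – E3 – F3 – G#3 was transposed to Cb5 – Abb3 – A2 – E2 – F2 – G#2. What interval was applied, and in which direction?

down a perfect octave

From Cb6 to Cb5 is 8 letter names — an octave of some quality.
Cb5 to Cb6 is 12 semitones, which makes it a perfect octave; the second version is lower, so the direction is down.
Checking another pair — G#3 → G#2 — gives the same interval.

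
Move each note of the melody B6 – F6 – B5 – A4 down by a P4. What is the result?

F#6 C6 F#5 E4

B6 down a perfect fourth is F#6.
A perfect fourth down from F6 gives C6.
B5 down a perfect fourth is F#5.
A perfect fourth down from A4 gives E4.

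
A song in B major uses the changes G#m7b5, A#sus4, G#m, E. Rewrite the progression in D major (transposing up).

Bm7b5 C#sus4 Bm G

B major up to D major is a minor third; each chord root moves by that interval while the quality stays the same.
G#m7b5: root G# up a minor third → B, giving Bm7b5.
A#sus4: root A# up a minor third → C#, giving C#sus4.
G#m: root G# up a minor third → B, giving Bm.
E: root E up a minor third → G, giving G.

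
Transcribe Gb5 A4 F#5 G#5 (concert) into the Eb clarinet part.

Written C4 sounds as Eb4 on the Eb clarinet, so concert pitches are written a minor third down.
Gb5 -> Eb5
A4 -> F#4
F#5 -> D#5
G#5 -> E#5

Eb5 F#4 D#5 E#5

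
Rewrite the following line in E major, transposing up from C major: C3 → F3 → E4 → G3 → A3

From C up to E is a major third; apply that to each pitch.
C3 to E3
F3 to A3
E4 to G#4
G3 to B3
A3 to C#4

E3 A3 G#4 B3 C#4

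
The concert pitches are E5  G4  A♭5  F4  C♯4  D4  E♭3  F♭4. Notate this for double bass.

The double bass sounds a perfect octave below written, so the written part must be a perfect octave above concert — transpose each note up.
E5 becomes E6
G4 becomes G5
Ab5 becomes Ab6
F4 becomes F5
C#4 becomes C#5
D4 becomes D5
Eb3 becomes Eb4
Fb4 becomes Fb5

E6 G5 Ab6 F5 C#5 D5 Eb4 Fb5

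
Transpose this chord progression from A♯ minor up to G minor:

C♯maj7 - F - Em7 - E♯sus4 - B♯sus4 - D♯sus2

A♯ minor up to G minor is a diminished seventh; each chord root moves by that interval while the quality stays the same.
C♯maj7: root C♯ up a diminished seventh → Bb, giving Bbmaj7.
F: root F up a diminished seventh → Ebb, giving Ebb.
Em7: root E up a diminished seventh → Db, giving Dbm7.
E♯sus4: root E♯ up a diminished seventh → D, giving Dsus4.
B♯sus4: root B♯ up a diminished seventh → A, giving Asus4.
D♯sus2: root D♯ up a diminished seventh → C, giving Csus2.

Bbmaj7 Ebb Dbm7 Dsus4 Asus4 Csus2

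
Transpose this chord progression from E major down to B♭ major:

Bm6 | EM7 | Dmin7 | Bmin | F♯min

Fm6 BbM7 Abmin7 Fmin Cmin

E major down to B♭ major is an augmented fourth; each chord root moves by that interval while the quality stays the same.
Bm6: root B down an augmented fourth → F, giving Fm6.
EM7: root E down an augmented fourth → Bb, giving BbM7.
Dmin7: root D down an augmented fourth → Ab, giving Abmin7.
Bmin: root B down an augmented fourth → F, giving Fmin.
F♯min: root F♯ down an augmented fourth → C, giving Cmin.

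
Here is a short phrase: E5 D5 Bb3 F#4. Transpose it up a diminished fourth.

E5 gives Ab5
D5 gives Gb5
Bb3 gives Ebb4
F#4 gives Bb4

Ab5 Gb5 Ebb4 Bb4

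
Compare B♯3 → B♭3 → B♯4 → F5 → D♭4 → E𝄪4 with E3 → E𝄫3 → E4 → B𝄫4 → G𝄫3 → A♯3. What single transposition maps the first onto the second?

down an augmented fifth

Take the first pair: B#3 → E3. B to E spans 5 letter names, so the interval is some kind of fifth.
E3 to B#3 is 8 semitones, which makes it an augmented fifth; the second version is lower, so the direction is down.
Checking another pair — E##4 → A#3 — gives the same interval.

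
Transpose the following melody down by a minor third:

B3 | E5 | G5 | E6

G#3 C#5 E5 C#6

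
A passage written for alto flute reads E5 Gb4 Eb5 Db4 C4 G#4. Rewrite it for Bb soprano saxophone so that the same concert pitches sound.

C#5 Eb4 C5 Bb3 A3 E#4

First find concert pitch: the alto flute sounds a perfect fourth below written, so E5 Gb4 Eb5 Db4 C4 G#4 sounds B4 Db4 Bb4 Ab3 G3 D#4.
Then write for Bb soprano saxophone: it sounds a major second below written, so the part must be a major second above concert.
B4 → C#5
Db4 → Eb4
Bb4 → C5
Ab3 → Bb3
G3 → A3
D#4 → E#4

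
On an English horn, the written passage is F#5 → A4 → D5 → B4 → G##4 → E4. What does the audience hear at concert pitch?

B4 D4 G4 E4 C##4 A3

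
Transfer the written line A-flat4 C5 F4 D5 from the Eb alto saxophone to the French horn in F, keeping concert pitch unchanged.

First find concert pitch: the Eb alto saxophone sounds a major sixth below written, so A-flat4 C5 F4 D5 sounds Cb4 Eb4 Ab3 F4.
Then write for French horn in F: it sounds a perfect fifth below written, so the part must be a perfect fifth above concert.
Cb4 → Gb4
Eb4 → Bb4
Ab3 → Eb4
F4 → C5

Gb4 Bb4 Eb4 C5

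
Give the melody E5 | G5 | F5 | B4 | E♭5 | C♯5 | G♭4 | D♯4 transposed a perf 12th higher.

E5 gives B6
G5 gives D7
F5 gives C7
B4 gives F#6
Eb5 gives Bb6
C#5 gives G#6
Gb4 gives Db6
D#4 gives A#5

B6 D7 C7 F#6 Bb6 G#6 Db6 A#5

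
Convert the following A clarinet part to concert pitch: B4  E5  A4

The A clarinet sounds a minor third below written, so transpose each written note down a minor third.
B4 gives G#4
E5 gives C#5
A4 gives F#4

G#4 C#5 F#4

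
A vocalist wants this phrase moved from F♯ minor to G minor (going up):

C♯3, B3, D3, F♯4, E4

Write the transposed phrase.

F♯ minor to G minor up is a minor second, so every note moves up by that interval.
C#3 to D3
B3 to C4
D3 to Eb3
F#4 to G4
E4 to F4

D3 C4 Eb3 G4 F4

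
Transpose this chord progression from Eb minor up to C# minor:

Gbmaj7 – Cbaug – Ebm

Emaj7 Aaug C#m

Eb minor up to C# minor is an augmented sixth; each chord root moves by that interval while the quality stays the same.
Gbmaj7: root Gb up an augmented sixth → E, giving Emaj7.
Cbaug: root Cb up an augmented sixth → A, giving Aaug.
Ebm: root Eb up an augmented sixth → C#, giving C#m.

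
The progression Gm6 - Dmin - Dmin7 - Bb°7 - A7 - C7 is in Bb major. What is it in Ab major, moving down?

Bb major down to Ab major is a major second; each chord root moves by that interval while the quality stays the same.
Gm6: root G down a major second → F, giving Fm6.
Dmin: root D down a major second → C, giving Cmin.
Dmin7: root D down a major second → C, giving Cmin7.
Bb°7: root Bb down a major second → Ab, giving Ab°7.
A7: root A down a major second → G, giving G7.
C7: root C down a major second → Bb, giving Bb7.

Fm6 Cmin Cmin7 Ab°7 G7 Bb7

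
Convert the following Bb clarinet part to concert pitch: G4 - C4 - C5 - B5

The Bb clarinet sounds a major second below written, so transpose each written note down a major second.
G4 -> F4
C4 -> Bb3
C5 -> Bb4
B5 -> A5

F4 Bb3 Bb4 A5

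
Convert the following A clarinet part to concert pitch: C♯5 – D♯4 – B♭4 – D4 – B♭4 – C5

A#4 B#3 G4 B3 G4 A4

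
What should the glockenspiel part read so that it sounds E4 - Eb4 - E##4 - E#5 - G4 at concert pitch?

E2 Eb2 E##2 E#3 G2

Written C4 sounds as C6 on the glockenspiel, so concert pitches are written a perfect fifteenth down.
E4 becomes E2
Eb4 becomes Eb2
E##4 becomes E##2
E#5 becomes E#3
G4 becomes G2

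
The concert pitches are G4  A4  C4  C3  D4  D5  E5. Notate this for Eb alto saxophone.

Written C4 sounds as Eb3 on the Eb alto saxophone, so concert pitches are written a major sixth up.
G4 -> E5
A4 -> F#5
C4 -> A4
C3 -> A3
D4 -> B4
D5 -> B5
E5 -> C#6

E5 F#5 A4 A3 B4 B5 C#6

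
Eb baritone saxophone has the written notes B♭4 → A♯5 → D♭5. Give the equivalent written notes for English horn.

Ab3 G#4 Cb4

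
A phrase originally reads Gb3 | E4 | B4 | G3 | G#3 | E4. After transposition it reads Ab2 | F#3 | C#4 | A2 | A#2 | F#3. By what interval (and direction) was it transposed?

From Gb3 to Ab2 is 7 letter names — a seventh of some quality.
Ab2 to Gb3 is 10 semitones, which makes it a minor seventh; the second version is lower, so the direction is down.
Checking another pair — E4 → F#3 — gives the same interval.

down a minor seventh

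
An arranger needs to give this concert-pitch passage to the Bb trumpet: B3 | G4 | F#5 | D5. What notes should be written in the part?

C#4 A4 G#5 E5

The Bb trumpet sounds a major second below written, so the written part must be a major second above concert — transpose each note up.
B3 -> C#4
G4 -> A4
F#5 -> G#5
D5 -> E5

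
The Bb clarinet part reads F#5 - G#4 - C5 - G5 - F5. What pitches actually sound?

E5 F#4 Bb4 F5 Eb5

The Bb clarinet sounds a major second below written, so transpose each written note down a major second.
F#5 -> E5
G#4 -> F#4
C5 -> Bb4
G5 -> F5
F5 -> Eb5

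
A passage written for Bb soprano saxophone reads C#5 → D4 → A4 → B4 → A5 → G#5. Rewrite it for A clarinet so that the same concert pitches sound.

First find concert pitch: the Bb soprano saxophone sounds a major second below written, so C#5 D4 A4 B4 A5 G#5 sounds B4 C4 G4 A4 G5 F#5.
Then write for A clarinet: it sounds a minor third below written, so the part must be a minor third above concert.
B4 → D5
C4 → Eb4
G4 → Bb4
A4 → C5
G5 → Bb5
F#5 → A5

D5 Eb4 Bb4 C5 Bb5 A5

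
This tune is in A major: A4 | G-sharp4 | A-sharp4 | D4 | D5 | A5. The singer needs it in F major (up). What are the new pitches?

F5 E5 F#5 Bb4 Bb5 F6

From A up to F is a minor sixth; apply that to each pitch.
A4 gives F5
G#4 gives E5
A#4 gives F#5
D4 gives Bb4
D5 gives Bb5
A5 gives F6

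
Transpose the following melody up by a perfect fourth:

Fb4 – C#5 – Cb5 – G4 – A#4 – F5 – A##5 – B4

Bbb4 F#5 Fb5 C5 D#5 Bb5 D##6 E5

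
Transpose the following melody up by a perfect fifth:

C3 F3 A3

G3 C4 E4

C3 up a perfect fifth is G3.
A perfect fifth up from F3 gives C4.
A3 up a perfect fifth is E4.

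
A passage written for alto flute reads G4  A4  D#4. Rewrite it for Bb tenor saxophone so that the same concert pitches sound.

First find concert pitch: the alto flute sounds a perfect fourth below written, so G4 A4 D#4 sounds D4 E4 A#3.
Then write for Bb tenor saxophone: it sounds a major ninth below written, so the part must be a major ninth above concert.
D4 → E5
E4 → F#5
A#3 → B#4

E5 F#5 B#4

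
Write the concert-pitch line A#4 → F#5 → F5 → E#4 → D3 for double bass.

A#5 F#6 F6 E#5 D4

The double bass sounds a perfect octave below written, so the written part must be a perfect octave above concert — transpose each note up.
A#4 gives A#5
F#5 gives F#6
F5 gives F6
E#4 gives E#5
D3 gives D4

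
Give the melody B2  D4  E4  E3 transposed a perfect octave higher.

B2 to B3
D4 to D5
E4 to E5
E3 to E4

B3 D5 E5 E4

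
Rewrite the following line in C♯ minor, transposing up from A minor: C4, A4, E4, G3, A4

E4 C#5 G#4 B3 C#5

A minor to C♯ minor up is a major third, so every note moves up by that interval.
C4 becomes E4
A4 becomes C#5
E4 becomes G#4
G3 becomes B3
A4 becomes C#5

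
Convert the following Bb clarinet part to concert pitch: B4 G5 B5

A4 F5 A5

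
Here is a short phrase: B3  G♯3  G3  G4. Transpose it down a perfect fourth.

B3 becomes F#3
G#3 becomes D#3
G3 becomes D3
G4 becomes D4

F#3 D#3 D3 D4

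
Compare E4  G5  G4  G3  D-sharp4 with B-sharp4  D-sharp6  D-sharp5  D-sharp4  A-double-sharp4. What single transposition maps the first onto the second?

up an augmented fifth

From E4 to B#4 is 5 letter names — a fifth of some quality.
E4 to B#4 is 8 semitones, which makes it an augmented fifth; the second version is higher, so the direction is up.
Checking another pair — D#4 → A##4 — gives the same interval.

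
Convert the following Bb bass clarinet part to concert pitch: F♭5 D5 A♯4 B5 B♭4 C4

Written C4 on the Bb bass clarinet sounds as Bb2, a major ninth lower; apply that shift to every note.
Fb5 to Ebb4
D5 to C4
A#4 to G#3
B5 to A4
Bb4 to Ab3
C4 to Bb2

Ebb4 C4 G#3 A4 Ab3 Bb2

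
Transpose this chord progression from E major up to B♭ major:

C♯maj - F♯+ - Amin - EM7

E major up to B♭ major is a diminished fifth; each chord root moves by that interval while the quality stays the same.
C♯maj: root C♯ up a diminished fifth → G, giving Gmaj.
F♯+: root F♯ up a diminished fifth → C, giving C+.
Amin: root A up a diminished fifth → Eb, giving Ebmin.
EM7: root E up a diminished fifth → Bb, giving BbM7.

Gmaj C+ Ebmin BbM7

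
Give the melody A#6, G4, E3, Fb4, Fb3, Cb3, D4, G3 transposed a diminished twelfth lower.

D##5 C#3 A#1 Bb2 Bb1 F1 G#2 C#2

A#6 down a diminished twelfth is D##5.
A diminished twelfth down from G4 gives C#3.
E3 down a diminished twelfth is A#1.
A diminished twelfth down from Fb4 gives Bb2.
A diminished twelfth down from Fb3 gives Bb1.
Cb3: a twelfth down reaches F, and 18 semitones makes it F1.
D4: a twelfth down reaches G, and 18 semitones makes it G#2.
G3: a twelfth down reaches C, and 18 semitones makes it C#2.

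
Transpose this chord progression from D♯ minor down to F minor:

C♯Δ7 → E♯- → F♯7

EbΔ7 G- Ab7

D♯ minor down to F minor is an augmented sixth; each chord root moves by that interval while the quality stays the same.
C♯Δ7: root C♯ down an augmented sixth → Eb, giving EbΔ7.
E♯-: root E♯ down an augmented sixth → G, giving G-.
F♯7: root F♯ down an augmented sixth → Ab, giving Ab7.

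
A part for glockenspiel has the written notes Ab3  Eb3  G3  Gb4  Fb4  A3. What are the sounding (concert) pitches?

Ab5 Eb5 G5 Gb6 Fb6 A5

The glockenspiel sounds a perfect fifteenth above written, so transpose each written note up a perfect fifteenth.
Ab3 becomes Ab5
Eb3 becomes Eb5
G3 becomes G5
Gb4 becomes Gb6
Fb4 becomes Fb6
A3 becomes A5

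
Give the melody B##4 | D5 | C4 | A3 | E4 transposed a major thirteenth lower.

D##3 F3 Eb2 C2 G2

B##4 becomes D##3
D5 becomes F3
C4 becomes Eb2
A3 becomes C2
E4 becomes G2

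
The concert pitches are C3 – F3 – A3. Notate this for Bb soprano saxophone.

The Bb soprano saxophone sounds a major second below written, so the written part must be a major second above concert — transpose each note up.
C3 becomes D3
F3 becomes G3
A3 becomes B3

D3 G3 B3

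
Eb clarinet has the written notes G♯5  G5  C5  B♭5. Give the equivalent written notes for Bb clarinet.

C#6 C6 F5 Eb6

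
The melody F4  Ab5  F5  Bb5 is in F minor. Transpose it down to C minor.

F minor to C minor down is a perfect fourth, so every note moves down by that interval.
F4 -> C4
Ab5 -> Eb5
F5 -> C5
Bb5 -> F5

C4 Eb5 C5 F5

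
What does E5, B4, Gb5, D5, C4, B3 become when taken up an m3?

G5 D5 Bbb5 F5 Eb4 D4

E5 up a minor third is G5.
B4: a third up reaches D, and 3 semitones makes it D5.
Gb5 up a minor third is Bbb5.
D5: a third up reaches F, and 3 semitones makes it F5.
A minor third up from C4 gives Eb4.
B3: a third up reaches D, and 3 semitones makes it D4.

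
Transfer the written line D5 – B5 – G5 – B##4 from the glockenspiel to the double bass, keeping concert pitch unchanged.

First find concert pitch: the glockenspiel sounds a perfect fifteenth above written, so D5 B5 G5 B##4 sounds D7 B7 G7 B##6.
Then write for double bass: it sounds a perfect octave below written, so the part must be a perfect octave above concert.
D7 → D8
B7 → B8
G7 → G8
B##6 → B##7

D8 B8 G8 B##7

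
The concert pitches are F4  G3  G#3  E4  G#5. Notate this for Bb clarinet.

G4 A3 A#3 F#4 A#5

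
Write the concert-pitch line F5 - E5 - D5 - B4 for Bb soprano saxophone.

G5 F#5 E5 C#5

The Bb soprano saxophone sounds a major second below written, so the written part must be a major second above concert — transpose each note up.
F5 gives G5
E5 gives F#5
D5 gives E5
B4 gives C#5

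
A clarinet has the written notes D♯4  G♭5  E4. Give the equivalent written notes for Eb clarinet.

G##3 C5 A#3

First find concert pitch: the A clarinet sounds a minor third below written, so D♯4 G♭5 E4 sounds B#3 Eb5 C#4.
Then write for Eb clarinet: it sounds a minor third above written, so the part must be a minor third below concert.
B#3 → G##3
Eb5 → C5
C#4 → A#3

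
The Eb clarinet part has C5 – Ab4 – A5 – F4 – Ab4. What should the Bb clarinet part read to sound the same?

First find concert pitch: the Eb clarinet sounds a minor third above written, so C5 Ab4 A5 F4 Ab4 sounds Eb5 Cb5 C6 Ab4 Cb5.
Then write for Bb clarinet: it sounds a major second below written, so the part must be a major second above concert.
Eb5 → F5
Cb5 → Db5
C6 → D6
Ab4 → Bb4
Cb5 → Db5

F5 Db5 D6 Bb4 Db5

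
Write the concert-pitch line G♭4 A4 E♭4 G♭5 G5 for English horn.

Db5 E5 Bb4 Db6 D6

The English horn sounds a perfect fifth below written, so the written part must be a perfect fifth above concert — transpose each note up.
Gb4 to Db5
A4 to E5
Eb4 to Bb4
Gb5 to Db6
G5 to D6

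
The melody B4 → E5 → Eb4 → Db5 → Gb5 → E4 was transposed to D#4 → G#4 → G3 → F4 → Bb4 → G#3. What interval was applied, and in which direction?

From B4 to D#4 is 6 letter names — a sixth of some quality.
D#4 to B4 is 8 semitones, which makes it a minor sixth; the second version is lower, so the direction is down.
Checking another pair — E4 → G#3 — gives the same interval.

down a minor sixth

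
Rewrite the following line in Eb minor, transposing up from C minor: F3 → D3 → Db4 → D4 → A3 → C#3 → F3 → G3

Ab3 F3 Fb4 F4 C4 E3 Ab3 Bb3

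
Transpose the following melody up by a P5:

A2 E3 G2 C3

E3 B3 D3 G3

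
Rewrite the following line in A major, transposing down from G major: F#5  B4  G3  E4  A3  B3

G#4 C#4 A2 F#3 B2 C#3

G major to A major down is a minor seventh, so every note moves down by that interval.
F#5 becomes G#4
B4 becomes C#4
G3 becomes A2
E4 becomes F#3
A3 becomes B2
B3 becomes C#3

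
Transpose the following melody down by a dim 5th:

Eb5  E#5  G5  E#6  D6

A4 A##4 C#5 A##5 G#5

Eb5 to A4
E#5 to A##4
G5 to C#5
E#6 to A##5
D6 to G#5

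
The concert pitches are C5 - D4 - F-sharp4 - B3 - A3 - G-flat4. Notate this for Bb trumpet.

The Bb trumpet sounds a major second below written, so the written part must be a major second above concert — transpose each note up.
C5 → D5
D4 → E4
F#4 → G#4
B3 → C#4
A3 → B3
Gb4 → Ab4

D5 E4 G#4 C#4 B3 Ab4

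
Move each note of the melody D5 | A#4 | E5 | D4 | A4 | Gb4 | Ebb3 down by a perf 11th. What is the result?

A3 E#3 B3 A2 E3 Db3 Bbb1

D5 down a perfect eleventh is A3.
A#4: an eleventh down reaches E, and 17 semitones makes it E#3.
A perfect eleventh down from E5 gives B3.
D4: an eleventh down reaches A, and 17 semitones makes it A2.
A4: an eleventh down reaches E, and 17 semitones makes it E3.
Gb4: an eleventh down reaches D, and 17 semitones makes it Db3.
A perfect eleventh down from Ebb3 gives Bbb1.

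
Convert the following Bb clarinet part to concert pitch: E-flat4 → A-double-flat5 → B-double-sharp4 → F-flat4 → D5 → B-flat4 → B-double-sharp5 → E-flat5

Db4 Gbb5 A##4 Ebb4 C5 Ab4 A##5 Db5

The Bb clarinet sounds a major second below written, so transpose each written note down a major second.
Eb4 to Db4
Abb5 to Gbb5
B##4 to A##4
Fb4 to Ebb4
D5 to C5
Bb4 to Ab4
B##5 to A##5
Eb5 to Db5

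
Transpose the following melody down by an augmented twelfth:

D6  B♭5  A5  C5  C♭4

D6: a twelfth down reaches G, and 20 semitones makes it Gb4.
An augmented twelfth down from Bb5 gives Ebb4.
A5 down an augmented twelfth is Db4.
An augmented twelfth down from C5 gives Fb3.
Cb4: a twelfth down reaches F, and 20 semitones makes it Fbb2.

Gb4 Ebb4 Db4 Fb3 Fbb2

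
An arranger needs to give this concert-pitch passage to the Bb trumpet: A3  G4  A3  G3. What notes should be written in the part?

B3 A4 B3 A3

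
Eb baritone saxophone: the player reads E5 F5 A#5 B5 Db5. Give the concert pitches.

Written C4 on the Eb baritone saxophone sounds as Eb2, a major thirteenth lower; apply that shift to every note.
E5 → G3
F5 → Ab3
A#5 → C#4
B5 → D4
Db5 → Fb3

G3 Ab3 C#4 D4 Fb3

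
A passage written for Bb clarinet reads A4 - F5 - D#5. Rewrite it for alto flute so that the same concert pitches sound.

C5 Ab5 F#5

First find concert pitch: the Bb clarinet sounds a major second below written, so A4 F5 D#5 sounds G4 Eb5 C#5.
Then write for alto flute: it sounds a perfect fourth below written, so the part must be a perfect fourth above concert.
G4 → C5
Eb5 → Ab5
C#5 → F#5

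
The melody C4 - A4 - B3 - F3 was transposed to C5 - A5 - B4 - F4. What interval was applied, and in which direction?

up a perfect octave

Take the first pair: C4 → C5. C to C spans 8 letter names, so the interval is some kind of octave.
C4 to C5 is 12 semitones, which makes it a perfect octave; the second version is higher, so the direction is up.
Checking another pair — F3 → F4 — gives the same interval.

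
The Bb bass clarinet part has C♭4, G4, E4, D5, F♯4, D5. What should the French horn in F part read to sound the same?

Fb3 C4 A3 G4 B3 G4

First find concert pitch: the Bb bass clarinet sounds a major ninth below written, so C♭4 G4 E4 D5 F♯4 D5 sounds Bbb2 F3 D3 C4 E3 C4.
Then write for French horn in F: it sounds a perfect fifth below written, so the part must be a perfect fifth above concert.
Bbb2 → Fb3
F3 → C4
D3 → A3
C4 → G4
E3 → B3
C4 → G4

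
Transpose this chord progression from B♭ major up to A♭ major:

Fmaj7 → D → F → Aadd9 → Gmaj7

Ebmaj7 C Eb Gadd9 Fmaj7

B♭ major up to A♭ major is a minor seventh; each chord root moves by that interval while the quality stays the same.
Fmaj7: root F up a minor seventh → Eb, giving Ebmaj7.
D: root D up a minor seventh → C, giving C.
F: root F up a minor seventh → Eb, giving Eb.
Aadd9: root A up a minor seventh → G, giving Gadd9.
Gmaj7: root G up a minor seventh → F, giving Fmaj7.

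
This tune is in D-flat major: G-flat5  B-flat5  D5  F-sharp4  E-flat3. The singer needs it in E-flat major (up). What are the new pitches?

From D-flat up to E-flat is a major second; apply that to each pitch.
Gb5 -> Ab5
Bb5 -> C6
D5 -> E5
F#4 -> G#4
Eb3 -> F3

Ab5 C6 E5 G#4 F3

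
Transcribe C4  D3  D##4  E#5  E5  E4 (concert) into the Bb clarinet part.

D4 E3 E##4 F##5 F#5 F#4

The Bb clarinet sounds a major second below written, so the written part must be a major second above concert — transpose each note up.
C4 -> D4
D3 -> E3
D##4 -> E##4
E#5 -> F##5
E5 -> F#5
E4 -> F#4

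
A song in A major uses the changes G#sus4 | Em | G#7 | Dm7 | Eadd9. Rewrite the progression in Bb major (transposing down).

Asus4 Fm A7 Ebm7 Fadd9

A major down to Bb major is a major seventh; each chord root moves by that interval while the quality stays the same.
G#sus4: root G# down a major seventh → A, giving Asus4.
Em: root E down a major seventh → F, giving Fm.
G#7: root G# down a major seventh → A, giving A7.
Dm7: root D down a major seventh → Eb, giving Ebm7.
Eadd9: root E down a major seventh → F, giving Fadd9.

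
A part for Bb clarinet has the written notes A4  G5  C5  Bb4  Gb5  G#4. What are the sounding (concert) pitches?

Written C4 on the Bb clarinet sounds as Bb3, a major second lower; apply that shift to every note.
A4 → G4
G5 → F5
C5 → Bb4
Bb4 → Ab4
Gb5 → Fb5
G#4 → F#4

G4 F5 Bb4 Ab4 Fb5 F#4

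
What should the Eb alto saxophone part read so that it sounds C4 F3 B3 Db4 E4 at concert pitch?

A4 D4 G#4 Bb4 C#5

Written C4 sounds as Eb3 on the Eb alto saxophone, so concert pitches are written a major sixth up.
C4 becomes A4
F3 becomes D4
B3 becomes G#4
Db4 becomes Bb4
E4 becomes C#5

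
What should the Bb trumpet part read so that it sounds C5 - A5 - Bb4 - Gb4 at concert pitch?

D5 B5 C5 Ab4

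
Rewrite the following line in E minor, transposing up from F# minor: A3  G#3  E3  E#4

G4 F#4 D4 D#5

F# minor to E minor up is a minor seventh, so every note moves up by that interval.
A3 to G4
G#3 to F#4
E3 to D4
E#4 to D#5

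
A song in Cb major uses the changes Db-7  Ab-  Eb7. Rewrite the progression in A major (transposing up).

B-7 F#- C#7

Cb major up to A major is an augmented sixth; each chord root moves by that interval while the quality stays the same.
Db-7: root Db up an augmented sixth → B, giving B-7.
Ab-: root Ab up an augmented sixth → F#, giving F#-.
Eb7: root Eb up an augmented sixth → C#, giving C#7.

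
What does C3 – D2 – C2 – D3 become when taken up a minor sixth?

Ab3 Bb2 Ab2 Bb3

C3 to Ab3
D2 to Bb2
C2 to Ab2
D3 to Bb3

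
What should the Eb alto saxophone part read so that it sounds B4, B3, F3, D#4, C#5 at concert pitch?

Written C4 sounds as Eb3 on the Eb alto saxophone, so concert pitches are written a major sixth up.
B4 gives G#5
B3 gives G#4
F3 gives D4
D#4 gives B#4
C#5 gives A#5

G#5 G#4 D4 B#4 A#5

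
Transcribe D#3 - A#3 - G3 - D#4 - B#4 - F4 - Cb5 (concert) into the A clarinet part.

F#3 C#4 Bb3 F#4 D#5 Ab4 Ebb5

Written C4 sounds as A3 on the A clarinet, so concert pitches are written a minor third up.
D#3 becomes F#3
A#3 becomes C#4
G3 becomes Bb3
D#4 becomes F#4
B#4 becomes D#5
F4 becomes Ab4
Cb5 becomes Ebb5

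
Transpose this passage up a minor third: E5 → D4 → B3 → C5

G5 F4 D4 Eb5

E5 to G5
D4 to F4
B3 to D4
C5 to Eb5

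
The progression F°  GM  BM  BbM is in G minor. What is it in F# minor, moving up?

E° F#M A#M AM

G minor up to F# minor is a major seventh; each chord root moves by that interval while the quality stays the same.
F°: root F up a major seventh → E, giving E°.
GM: root G up a major seventh → F#, giving F#M.
BM: root B up a major seventh → A#, giving A#M.
BbM: root Bb up a major seventh → A, giving AM.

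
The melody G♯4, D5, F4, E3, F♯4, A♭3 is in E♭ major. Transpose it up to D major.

F##5 C#6 E5 D#4 E#5 G4

From E♭ up to D is a major seventh; apply that to each pitch.
G#4 -> F##5
D5 -> C#6
F4 -> E5
E3 -> D#4
F#4 -> E#5
Ab3 -> G4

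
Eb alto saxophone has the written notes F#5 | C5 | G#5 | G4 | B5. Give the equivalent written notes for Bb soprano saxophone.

B4 F4 C#5 C4 E5

First find concert pitch: the Eb alto saxophone sounds a major sixth below written, so F#5 C5 G#5 G4 B5 sounds A4 Eb4 B4 Bb3 D5.
Then write for Bb soprano saxophone: it sounds a major second below written, so the part must be a major second above concert.
A4 → B4
Eb4 → F4
B4 → C#5
Bb3 → C4
D5 → E5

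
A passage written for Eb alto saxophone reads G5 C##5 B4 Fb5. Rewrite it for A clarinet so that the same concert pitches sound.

Db5 G#4 F4 Cbb5

First find concert pitch: the Eb alto saxophone sounds a major sixth below written, so G5 C##5 B4 Fb5 sounds Bb4 E#4 D4 Abb4.
Then write for A clarinet: it sounds a minor third below written, so the part must be a minor third above concert.
Bb4 → Db5
E#4 → G#4
D4 → F4
Abb4 → Cbb5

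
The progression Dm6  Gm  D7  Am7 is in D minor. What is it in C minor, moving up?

Cm6 Fm C7 Gm7

D minor up to C minor is a minor seventh; each chord root moves by that interval while the quality stays the same.
Dm6: root D up a minor seventh → C, giving Cm6.
Gm: root G up a minor seventh → F, giving Fm.
D7: root D up a minor seventh → C, giving C7.
Am7: root A up a minor seventh → G, giving Gm7.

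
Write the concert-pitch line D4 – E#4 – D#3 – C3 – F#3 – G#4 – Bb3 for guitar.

The guitar sounds a perfect octave below written, so the written part must be a perfect octave above concert — transpose each note up.
D4 -> D5
E#4 -> E#5
D#3 -> D#4
C3 -> C4
F#3 -> F#4
G#4 -> G#5
Bb3 -> Bb4

D5 E#5 D#4 C4 F#4 G#5 Bb4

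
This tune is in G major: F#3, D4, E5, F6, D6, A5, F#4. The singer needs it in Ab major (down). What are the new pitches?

G major to Ab major down is a major seventh, so every note moves down by that interval.
F#3 -> G2
D4 -> Eb3
E5 -> F4
F6 -> Gb5
D6 -> Eb5
A5 -> Bb4
F#4 -> G3

G2 Eb3 F4 Gb5 Eb5 Bb4 G3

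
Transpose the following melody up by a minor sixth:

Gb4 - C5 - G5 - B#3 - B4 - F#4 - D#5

Ebb5 Ab5 Eb6 G#4 G5 D5 B5

Gb4 gives Ebb5
C5 gives Ab5
G5 gives Eb6
B#3 gives G#4
B4 gives G5
F#4 gives D5
D#5 gives B5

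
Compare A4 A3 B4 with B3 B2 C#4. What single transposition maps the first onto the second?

From A4 to B3 is 7 letter names — a seventh of some quality.
B3 to A4 is 10 semitones, which makes it a minor seventh; the second version is lower, so the direction is down.
Checking another pair — B4 → C#4 — gives the same interval.

down a minor seventh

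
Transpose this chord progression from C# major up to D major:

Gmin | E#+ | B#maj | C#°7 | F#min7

Abmin F#+ C#maj D°7 Gmin7

C# major up to D major is a minor second; each chord root moves by that interval while the quality stays the same.
Gmin: root G up a minor second → Ab, giving Abmin.
E#+: root E# up a minor second → F#, giving F#+.
B#maj: root B# up a minor second → C#, giving C#maj.
C#°7: root C# up a minor second → D, giving D°7.
F#min7: root F# up a minor second → G, giving Gmin7.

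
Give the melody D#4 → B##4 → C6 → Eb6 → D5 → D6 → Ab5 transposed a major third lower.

B3 G##4 Ab5 Cb6 Bb4 Bb5 Fb5

D#4 becomes B3
B##4 becomes G##4
C6 becomes Ab5
Eb6 becomes Cb6
D5 becomes Bb4
D6 becomes Bb5
Ab5 becomes Fb5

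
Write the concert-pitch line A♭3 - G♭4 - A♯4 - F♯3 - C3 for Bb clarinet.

Bb3 Ab4 B#4 G#3 D3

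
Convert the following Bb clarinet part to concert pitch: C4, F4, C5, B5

Written C4 on the Bb clarinet sounds as Bb3, a major second lower; apply that shift to every note.
C4 to Bb3
F4 to Eb4
C5 to Bb4
B5 to A5

Bb3 Eb4 Bb4 A5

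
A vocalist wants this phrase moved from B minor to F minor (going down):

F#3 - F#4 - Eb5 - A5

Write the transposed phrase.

From B down to F is an augmented fourth; apply that to each pitch.
F#3 → C3
F#4 → C4
Eb5 → Bbb4
A5 → Eb5

C3 C4 Bbb4 Eb5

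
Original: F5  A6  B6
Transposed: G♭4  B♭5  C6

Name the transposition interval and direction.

down a major seventh

From F5 to Gb4 is 7 letter names — a seventh of some quality.
Gb4 to F5 is 11 semitones, which makes it a major seventh; the second version is lower, so the direction is down.
Checking another pair — B6 → C6 — gives the same interval.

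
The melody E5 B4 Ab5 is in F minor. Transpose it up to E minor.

D#6 A#5 G6

From F up to E is a major seventh; apply that to each pitch.
E5 to D#6
B4 to A#5
Ab5 to G6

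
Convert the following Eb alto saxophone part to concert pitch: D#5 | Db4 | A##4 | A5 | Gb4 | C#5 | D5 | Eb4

Written C4 on the Eb alto saxophone sounds as Eb3, a major sixth lower; apply that shift to every note.
D#5 -> F#4
Db4 -> Fb3
A##4 -> C##4
A5 -> C5
Gb4 -> Bbb3
C#5 -> E4
D5 -> F4
Eb4 -> Gb3

F#4 Fb3 C##4 C5 Bbb3 E4 F4 Gb3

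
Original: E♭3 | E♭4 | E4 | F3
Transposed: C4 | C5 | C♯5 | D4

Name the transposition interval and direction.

up a major sixth

From Eb3 to C4 is 6 letter names — a sixth of some quality.
Eb3 to C4 is 9 semitones, which makes it a major sixth; the second version is higher, so the direction is up.
Checking another pair — F3 → D4 — gives the same interval.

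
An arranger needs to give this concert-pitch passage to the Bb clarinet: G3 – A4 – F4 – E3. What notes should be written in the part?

Written C4 sounds as Bb3 on the Bb clarinet, so concert pitches are written a major second up.
G3 → A3
A4 → B4
F4 → G4
E3 → F#3

A3 B4 G4 F#3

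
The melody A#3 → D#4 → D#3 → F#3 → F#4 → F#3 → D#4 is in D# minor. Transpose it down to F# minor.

C#3 F#3 F#2 A2 A3 A2 F#3

D# minor to F# minor down is a major sixth, so every note moves down by that interval.
A#3 becomes C#3
D#4 becomes F#3
D#3 becomes F#2
F#3 becomes A2
F#4 becomes A3
F#3 becomes A2
D#4 becomes F#3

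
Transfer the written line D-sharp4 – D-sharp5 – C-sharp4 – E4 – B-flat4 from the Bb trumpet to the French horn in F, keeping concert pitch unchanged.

G#4 G#5 F#4 A4 Eb5

First find concert pitch: the Bb trumpet sounds a major second below written, so D-sharp4 D-sharp5 C-sharp4 E4 B-flat4 sounds C#4 C#5 B3 D4 Ab4.
Then write for French horn in F: it sounds a perfect fifth below written, so the part must be a perfect fifth above concert.
C#4 → G#4
C#5 → G#5
B3 → F#4
D4 → A4
Ab4 → Eb5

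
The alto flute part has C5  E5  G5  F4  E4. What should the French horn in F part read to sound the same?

First find concert pitch: the alto flute sounds a perfect fourth below written, so C5 E5 G5 F4 E4 sounds G4 B4 D5 C4 B3.
Then write for French horn in F: it sounds a perfect fifth below written, so the part must be a perfect fifth above concert.
G4 → D5
B4 → F#5
D5 → A5
C4 → G4
B3 → F#4

D5 F#5 A5 G4 F#4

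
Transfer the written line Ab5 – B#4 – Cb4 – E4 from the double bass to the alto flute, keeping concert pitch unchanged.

Db5 E#4 Fb3 A3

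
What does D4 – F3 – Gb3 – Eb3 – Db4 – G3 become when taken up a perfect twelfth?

D4 to A5
F3 to C5
Gb3 to Db5
Eb3 to Bb4
Db4 to Ab5
G3 to D5

A5 C5 Db5 Bb4 Ab5 D5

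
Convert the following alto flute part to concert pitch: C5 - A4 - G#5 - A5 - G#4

Written C4 on the alto flute sounds as G3, a perfect fourth lower; apply that shift to every note.
C5 -> G4
A4 -> E4
G#5 -> D#5
A5 -> E5
G#4 -> D#4

G4 E4 D#5 E5 D#4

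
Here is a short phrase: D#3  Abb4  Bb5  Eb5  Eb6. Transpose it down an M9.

C#2 Gbb3 Ab4 Db4 Db5

D#3 -> C#2
Abb4 -> Gbb3
Bb5 -> Ab4
Eb5 -> Db4
Eb6 -> Db5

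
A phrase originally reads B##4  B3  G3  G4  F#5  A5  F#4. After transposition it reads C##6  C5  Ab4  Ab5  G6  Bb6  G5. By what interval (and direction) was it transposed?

up a minor ninth

From B##4 to C##6 is 9 letter names — a ninth of some quality.
B##4 to C##6 is 13 semitones, which makes it a minor ninth; the second version is higher, so the direction is up.
Checking another pair — F#4 → G5 — gives the same interval.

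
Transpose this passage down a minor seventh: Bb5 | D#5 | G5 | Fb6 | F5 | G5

C5 E#4 A4 Gb5 G4 A4

Bb5 gives C5
D#5 gives E#4
G5 gives A4
Fb6 gives Gb5
F5 gives G4
G5 gives A4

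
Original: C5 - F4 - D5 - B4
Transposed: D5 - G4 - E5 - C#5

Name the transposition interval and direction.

up a major second

Take the first pair: C5 → D5. C to D spans 2 letter names, so the interval is some kind of second.
C5 to D5 is 2 semitones, which makes it a major second; the second version is higher, so the direction is up.
Checking another pair — B4 → C#5 — gives the same interval.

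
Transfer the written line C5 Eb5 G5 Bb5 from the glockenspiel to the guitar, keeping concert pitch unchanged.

C8 Eb8 G8 Bb8

First find concert pitch: the glockenspiel sounds a perfect fifteenth above written, so C5 Eb5 G5 Bb5 sounds C7 Eb7 G7 Bb7.
Then write for guitar: it sounds a perfect octave below written, so the part must be a perfect octave above concert.
C7 → C8
Eb7 → Eb8
G7 → G8
Bb7 → Bb8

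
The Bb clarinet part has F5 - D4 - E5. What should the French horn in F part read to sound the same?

Bb5 G4 A5

First find concert pitch: the Bb clarinet sounds a major second below written, so F5 D4 E5 sounds Eb5 C4 D5.
Then write for French horn in F: it sounds a perfect fifth below written, so the part must be a perfect fifth above concert.
Eb5 → Bb5
C4 → G4
D5 → A5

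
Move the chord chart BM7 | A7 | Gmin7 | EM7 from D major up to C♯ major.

A#M7 G#7 F#min7 D#M7

D major up to C♯ major is a major seventh; each chord root moves by that interval while the quality stays the same.
BM7: root B up a major seventh → A#, giving A#M7.
A7: root A up a major seventh → G#, giving G#7.
Gmin7: root G up a major seventh → F#, giving F#min7.
EM7: root E up a major seventh → D#, giving D#M7.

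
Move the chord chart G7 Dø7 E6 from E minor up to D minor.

F7 Cø7 D6

E minor up to D minor is a minor seventh; each chord root moves by that interval while the quality stays the same.
G7: root G up a minor seventh → F, giving F7.
Dø7: root D up a minor seventh → C, giving Cø7.
E6: root E up a minor seventh → D, giving D6.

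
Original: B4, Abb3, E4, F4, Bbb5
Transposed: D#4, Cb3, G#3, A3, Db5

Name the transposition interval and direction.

Take the first pair: B4 → D#4. B to D spans 6 letter names, so the interval is some kind of sixth.
D#4 to B4 is 8 semitones, which makes it a minor sixth; the second version is lower, so the direction is down.
Checking another pair — Bbb5 → Db5 — gives the same interval.

down a minor sixth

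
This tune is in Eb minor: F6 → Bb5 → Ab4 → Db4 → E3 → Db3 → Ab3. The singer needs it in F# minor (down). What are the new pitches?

G#5 C#5 B3 E3 F##2 E2 B2

From Eb down to F# is a diminished seventh; apply that to each pitch.
F6 becomes G#5
Bb5 becomes C#5
Ab4 becomes B3
Db4 becomes E3
E3 becomes F##2
Db3 becomes E2
Ab3 becomes B2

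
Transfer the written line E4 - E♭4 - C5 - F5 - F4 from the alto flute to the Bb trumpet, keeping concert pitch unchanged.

First find concert pitch: the alto flute sounds a perfect fourth below written, so E4 E♭4 C5 F5 F4 sounds B3 Bb3 G4 C5 C4.
Then write for Bb trumpet: it sounds a major second below written, so the part must be a major second above concert.
B3 → C#4
Bb3 → C4
G4 → A4
C5 → D5
C4 → D4

C#4 C4 A4 D5 D4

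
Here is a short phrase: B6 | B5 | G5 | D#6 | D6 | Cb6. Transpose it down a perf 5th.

B6: a fifth down reaches E, and 7 semitones makes it E6.
A perfect fifth down from B5 gives E5.
G5 down a perfect fifth is C5.
A perfect fifth down from D#6 gives G#5.
D6 down a perfect fifth is G5.
A perfect fifth down from Cb6 gives Fb5.

E6 E5 C5 G#5 G5 Fb5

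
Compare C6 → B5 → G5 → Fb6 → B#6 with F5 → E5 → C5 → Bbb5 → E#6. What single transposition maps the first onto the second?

down a perfect fifth

Take the first pair: C6 → F5. C to F spans 5 letter names, so the interval is some kind of fifth.
F5 to C6 is 7 semitones, which makes it a perfect fifth; the second version is lower, so the direction is down.
Checking another pair — B#6 → E#6 — gives the same interval.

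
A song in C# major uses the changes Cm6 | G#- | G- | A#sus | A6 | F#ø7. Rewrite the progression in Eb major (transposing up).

Ebbm6 Bb- Bbb- Csus Cb6 Abø7

C# major up to Eb major is a diminished third; each chord root moves by that interval while the quality stays the same.
Cm6: root C up a diminished third → Ebb, giving Ebbm6.
G#-: root G# up a diminished third → Bb, giving Bb-.
G-: root G up a diminished third → Bbb, giving Bbb-.
A#sus: root A# up a diminished third → C, giving Csus.
A6: root A up a diminished third → Cb, giving Cb6.
F#ø7: root F# up a diminished third → Ab, giving Abø7.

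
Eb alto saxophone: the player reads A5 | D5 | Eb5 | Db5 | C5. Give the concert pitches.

C5 F4 Gb4 Fb4 Eb4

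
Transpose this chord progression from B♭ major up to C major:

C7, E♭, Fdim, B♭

B♭ major up to C major is a major second; each chord root moves by that interval while the quality stays the same.
C7: root C up a major second → D, giving D7.
E♭: root E♭ up a major second → F, giving F.
Fdim: root F up a major second → G, giving Gdim.
B♭: root B♭ up a major second → C, giving C.

D7 F Gdim C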